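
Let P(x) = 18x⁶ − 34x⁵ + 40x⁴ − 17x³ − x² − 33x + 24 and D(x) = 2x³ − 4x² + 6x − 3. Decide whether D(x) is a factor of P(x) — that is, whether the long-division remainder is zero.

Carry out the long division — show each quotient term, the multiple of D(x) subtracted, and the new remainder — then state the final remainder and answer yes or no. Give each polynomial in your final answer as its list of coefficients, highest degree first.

Step 1: lead(18x⁶ − 34x⁵ + 40x⁴ − 17x³ − x² − 33x + 24) ÷ lead(D) = 18x⁶ ÷ 2x³ = 9x³. Subtract (9x³)·D = 18x⁶ − 36x⁵ + 54x⁴ − 27x³. Remainder: 2x⁵ − 14x⁴ + 10x³ − x² − 33x + 24.
Step 2: lead(2x⁵ − 14x⁴ + 10x³ − x² − 33x + 24) ÷ lead(D) = 2x⁵ ÷ 2x³ = x². Subtract (x²)·D = 2x⁵ − 4x⁴ + 6x³ − 3x². Remainder: −10x⁴ + 4x³ + 2x² − 33x + 24.
Step 3: lead(−10x⁴ + 4x³ + 2x² − 33x + 24) ÷ lead(D) = −10x⁴ ÷ 2x³ = −5x. Subtract (−5x)·D = −10x⁴ + 20x³ − 30x² + 15x. Remainder: −16x³ + 32x² − 48x + 24.
Step 4: lead(−16x³ + 32x² − 48x + 24) ÷ lead(D) = −16x³ ÷ 2x³ = −8. Subtract (−8)·D = −16x³ + 32x² − 48x + 24. Remainder: 0.

R = [0], so D(x) is a factor of P(x). yes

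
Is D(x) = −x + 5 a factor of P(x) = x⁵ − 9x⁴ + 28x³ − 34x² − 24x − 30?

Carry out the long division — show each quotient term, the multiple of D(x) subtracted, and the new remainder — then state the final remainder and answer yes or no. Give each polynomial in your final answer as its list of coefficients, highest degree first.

Step 1: lead(x⁵ − 9x⁴ + 28x³ − 34x² − 24x − 30) ÷ lead(D) = x⁵ ÷ −x = −x⁴. Subtract (−x⁴)·D = x⁵ − 5x⁴. Remainder: −4x⁴ + 28x³ − 34x² − 24x − 30.
Step 2: lead(−4x⁴ + 28x³ − 34x² − 24x − 30) ÷ lead(D) = −4x⁴ ÷ −x = 4x³. Subtract (4x³)·D = −4x⁴ + 20x³. Remainder: 8x³ − 34x² − 24x − 30.
Step 3: lead(8x³ − 34x² − 24x − 30) ÷ lead(D) = 8x³ ÷ −x = −8x². Subtract (−8x²)·D = 8x³ − 40x². Remainder: 6x² − 24x − 30.
Step 4: lead(6x² − 24x − 30) ÷ lead(D) = 6x² ÷ −x = −6x. Subtract (−6x)·D = 6x² − 30x. Remainder: 6x − 30.
Step 5: lead(6x − 30) ÷ lead(D) = 6x ÷ −x = −6. Subtract (−6)·D = 6x − 30. Remainder: 0.

R = [0], so D(x) is a factor of P(x). yes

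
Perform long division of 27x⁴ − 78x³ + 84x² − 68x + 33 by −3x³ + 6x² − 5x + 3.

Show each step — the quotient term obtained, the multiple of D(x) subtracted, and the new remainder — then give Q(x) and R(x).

Q(x) = −9x + 8; R(x) = −9x² − x + 9

Step 1: lead(27x⁴ − 78x³ + 84x² − 68x + 33) ÷ lead(D) = 27x⁴ ÷ −3x³ = −9x. Subtract (−9x)·D = 27x⁴ − 54x³ + 45x² − 27x. Remainder: −24x³ + 39x² − 41x + 33.
Step 2: lead(−24x³ + 39x² − 41x + 33) ÷ lead(D) = −24x³ ÷ −3x³ = 8. Subtract (8)·D = −24x³ + 48x² − 40x + 24. Remainder: −9x² − x + 9.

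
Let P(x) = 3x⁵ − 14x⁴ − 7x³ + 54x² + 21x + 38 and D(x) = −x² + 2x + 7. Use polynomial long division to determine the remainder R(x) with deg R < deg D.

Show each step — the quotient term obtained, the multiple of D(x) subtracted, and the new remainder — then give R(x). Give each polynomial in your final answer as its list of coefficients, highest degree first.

Step 1: lead(3x⁵ − 14x⁴ − 7x³ + 54x² + 21x + 38) ÷ lead(D) = 3x⁵ ÷ −x² = −3x³. Subtract (−3x³)·D = 3x⁵ − 6x⁴ − 21x³. Remainder: −8x⁴ + 14x³ + 54x² + 21x + 38.
Step 2: lead(−8x⁴ + 14x³ + 54x² + 21x + 38) ÷ lead(D) = −8x⁴ ÷ −x² = 8x². Subtract (8x²)·D = −8x⁴ + 16x³ + 56x². Remainder: −2x³ − 2x² + 21x + 38.
Step 3: lead(−2x³ − 2x² + 21x + 38) ÷ lead(D) = −2x³ ÷ −x² = 2x. Subtract (2x)·D = −2x³ + 4x² + 14x. Remainder: −6x² + 7x + 38.
Step 4: lead(−6x² + 7x + 38) ÷ lead(D) = −6x² ÷ −x² = 6. Subtract (6)·D = −6x² + 12x + 42. Remainder: −5x − 4.

R = [-5, -4]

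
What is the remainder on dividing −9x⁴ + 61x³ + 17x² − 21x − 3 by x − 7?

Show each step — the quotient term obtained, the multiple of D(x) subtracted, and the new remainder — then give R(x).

Step 1: lead(−9x⁴ + 61x³ + 17x² − 21x − 3) ÷ lead(D) = −9x⁴ ÷ x = −9x³. Subtract (−9x³)·D = −9x⁴ + 63x³. Remainder: −2x³ + 17x² − 21x − 3.
Step 2: lead(−2x³ + 17x² − 21x − 3) ÷ lead(D) = −2x³ ÷ x = −2x². Subtract (−2x²)·D = −2x³ + 14x². Remainder: 3x² − 21x − 3.
Step 3: lead(3x² − 21x − 3) ÷ lead(D) = 3x² ÷ x = 3x. Subtract (3x)·D = 3x² − 21x. Remainder: −3.

R(x) = −3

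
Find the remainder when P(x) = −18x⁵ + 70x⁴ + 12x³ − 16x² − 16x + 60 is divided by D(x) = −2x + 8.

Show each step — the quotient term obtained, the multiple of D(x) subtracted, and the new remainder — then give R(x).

R(x) = −4

Step 1: lead(−18x⁵ + 70x⁴ + 12x³ − 16x² − 16x + 60) ÷ lead(D) = −18x⁵ ÷ −2x = 9x⁴. Subtract (9x⁴)·D = −18x⁵ + 72x⁴. Remainder: −2x⁴ + 12x³ − 16x² − 16x + 60.
Step 2: lead(−2x⁴ + 12x³ − 16x² − 16x + 60) ÷ lead(D) = −2x⁴ ÷ −2x = x³. Subtract (x³)·D = −2x⁴ + 8x³. Remainder: 4x³ − 16x² − 16x + 60.
Step 3: lead(4x³ − 16x² − 16x + 60) ÷ lead(D) = 4x³ ÷ −2x = −2x². Subtract (−2x²)·D = 4x³ − 16x². Remainder: −16x + 60.
Step 4: lead(−16x + 60) ÷ lead(D) = −16x ÷ −2x = 8. Subtract (8)·D = −16x + 64. Remainder: −4.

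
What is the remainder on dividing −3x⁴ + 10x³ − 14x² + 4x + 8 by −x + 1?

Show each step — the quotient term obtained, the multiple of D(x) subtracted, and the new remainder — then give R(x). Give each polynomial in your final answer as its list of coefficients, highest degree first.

R = [5]

Step 1: lead(−3x⁴ + 10x³ − 14x² + 4x + 8) ÷ lead(D) = −3x⁴ ÷ −x = 3x³. Subtract (3x³)·D = −3x⁴ + 3x³. Remainder: 7x³ − 14x² + 4x + 8.
Step 2: lead(7x³ − 14x² + 4x + 8) ÷ lead(D) = 7x³ ÷ −x = −7x². Subtract (−7x²)·D = 7x³ − 7x². Remainder: −7x² + 4x + 8.
Step 3: lead(−7x² + 4x + 8) ÷ lead(D) = −7x² ÷ −x = 7x. Subtract (7x)·D = −7x² + 7x. Remainder: −3x + 8.
Step 4: lead(−3x + 8) ÷ lead(D) = −3x ÷ −x = 3. Subtract (3)·D = −3x + 3. Remainder: 5.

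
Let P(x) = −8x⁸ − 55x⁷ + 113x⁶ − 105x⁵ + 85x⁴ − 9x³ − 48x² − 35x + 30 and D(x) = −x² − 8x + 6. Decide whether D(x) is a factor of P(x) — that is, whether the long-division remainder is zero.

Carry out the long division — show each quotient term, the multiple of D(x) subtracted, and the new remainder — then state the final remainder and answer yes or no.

Step 1: lead(−8x⁸ − 55x⁷ + 113x⁶ − 105x⁵ + 85x⁴ − 9x³ − 48x² − 35x + 30) ÷ lead(D) = −8x⁸ ÷ −x² = 8x⁶. Subtract (8x⁶)·D = −8x⁸ − 64x⁷ + 48x⁶. Remainder: 9x⁷ + 65x⁶ − 105x⁵ + 85x⁴ − 9x³ − 48x² − 35x + 30.
Step 2: lead(9x⁷ + 65x⁶ − 105x⁵ + 85x⁴ − 9x³ − 48x² − 35x + 30) ÷ lead(D) = 9x⁷ ÷ −x² = −9x⁵. Subtract (−9x⁵)·D = 9x⁷ + 72x⁶ − 54x⁵. Remainder: −7x⁶ − 51x⁵ + 85x⁴ − 9x³ − 48x² − 35x + 30.
Step 3: lead(−7x⁶ − 51x⁵ + 85x⁴ − 9x³ − 48x² − 35x + 30) ÷ lead(D) = −7x⁶ ÷ −x² = 7x⁴. Subtract (7x⁴)·D = −7x⁶ − 56x⁵ + 42x⁴. Remainder: 5x⁵ + 43x⁴ − 9x³ − 48x² − 35x + 30.
Step 4: lead(5x⁵ + 43x⁴ − 9x³ − 48x² − 35x + 30) ÷ lead(D) = 5x⁵ ÷ −x² = −5x³. Subtract (−5x³)·D = 5x⁵ + 40x⁴ − 30x³. Remainder: 3x⁴ + 21x³ − 48x² − 35x + 30.
Step 5: lead(3x⁴ + 21x³ − 48x² − 35x + 30) ÷ lead(D) = 3x⁴ ÷ −x² = −3x². Subtract (−3x²)·D = 3x⁴ + 24x³ − 18x². Remainder: −3x³ − 30x² − 35x + 30.
Step 6: lead(−3x³ − 30x² − 35x + 30) ÷ lead(D) = −3x³ ÷ −x² = 3x. Subtract (3x)·D = −3x³ − 24x² + 18x. Remainder: −6x² − 53x + 30.
Step 7: lead(−6x² − 53x + 30) ÷ lead(D) = −6x² ÷ −x² = 6. Subtract (6)·D = −6x² − 48x + 36. Remainder: −5x − 6.

R(x) = −5x − 6, so D(x) is not a factor of P(x). no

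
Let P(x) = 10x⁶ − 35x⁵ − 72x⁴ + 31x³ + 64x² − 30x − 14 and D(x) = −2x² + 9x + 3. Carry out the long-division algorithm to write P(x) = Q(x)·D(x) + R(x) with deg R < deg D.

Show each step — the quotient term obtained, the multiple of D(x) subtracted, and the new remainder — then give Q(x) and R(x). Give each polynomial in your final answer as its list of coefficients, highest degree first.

Q = [-5, -5, 6, 4, -5]; R = [3, 1]

Step 1: lead(10x⁶ − 35x⁵ − 72x⁴ + 31x³ + 64x² − 30x − 14) ÷ lead(D) = 10x⁶ ÷ −2x² = −5x⁴. Subtract (−5x⁴)·D = 10x⁶ − 45x⁵ − 15x⁴. Remainder: 10x⁵ − 57x⁴ + 31x³ + 64x² − 30x − 14.
Step 2: lead(10x⁵ − 57x⁴ + 31x³ + 64x² − 30x − 14) ÷ lead(D) = 10x⁵ ÷ −2x² = −5x³. Subtract (−5x³)·D = 10x⁵ − 45x⁴ − 15x³. Remainder: −12x⁴ + 46x³ + 64x² − 30x − 14.
Step 3: lead(−12x⁴ + 46x³ + 64x² − 30x − 14) ÷ lead(D) = −12x⁴ ÷ −2x² = 6x². Subtract (6x²)·D = −12x⁴ + 54x³ + 18x². Remainder: −8x³ + 46x² − 30x − 14.
Step 4: lead(−8x³ + 46x² − 30x − 14) ÷ lead(D) = −8x³ ÷ −2x² = 4x. Subtract (4x)·D = −8x³ + 36x² + 12x. Remainder: 10x² − 42x − 14.
Step 5: lead(10x² − 42x − 14) ÷ lead(D) = 10x² ÷ −2x² = −5. Subtract (−5)·D = 10x² − 45x − 15. Remainder: 3x + 1.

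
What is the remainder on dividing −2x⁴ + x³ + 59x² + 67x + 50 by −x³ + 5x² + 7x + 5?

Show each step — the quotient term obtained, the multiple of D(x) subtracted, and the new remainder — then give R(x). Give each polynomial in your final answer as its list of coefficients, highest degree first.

R = [-6, 5]

Step 1: lead(−2x⁴ + x³ + 59x² + 67x + 50) ÷ lead(D) = −2x⁴ ÷ −x³ = 2x. Subtract (2x)·D = −2x⁴ + 10x³ + 14x² + 10x. Remainder: −9x³ + 45x² + 57x + 50.
Step 2: lead(−9x³ + 45x² + 57x + 50) ÷ lead(D) = −9x³ ÷ −x³ = 9. Subtract (9)·D = −9x³ + 45x² + 63x + 45. Remainder: −6x + 5.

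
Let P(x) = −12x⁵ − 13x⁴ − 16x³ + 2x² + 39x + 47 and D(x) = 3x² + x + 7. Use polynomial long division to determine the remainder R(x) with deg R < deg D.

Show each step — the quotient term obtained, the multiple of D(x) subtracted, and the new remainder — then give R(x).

Step 1: lead(−12x⁵ − 13x⁴ − 16x³ + 2x² + 39x + 47) ÷ lead(D) = −12x⁵ ÷ 3x² = −4x³. Subtract (−4x³)·D = −12x⁵ − 4x⁴ − 28x³. Remainder: −9x⁴ + 12x³ + 2x² + 39x + 47.
Step 2: lead(−9x⁴ + 12x³ + 2x² + 39x + 47) ÷ lead(D) = −9x⁴ ÷ 3x² = −3x². Subtract (−3x²)·D = −9x⁴ − 3x³ − 21x². Remainder: 15x³ + 23x² + 39x + 47.
Step 3: lead(15x³ + 23x² + 39x + 47) ÷ lead(D) = 15x³ ÷ 3x² = 5x. Subtract (5x)·D = 15x³ + 5x² + 35x. Remainder: 18x² + 4x + 47.
Step 4: lead(18x² + 4x + 47) ÷ lead(D) = 18x² ÷ 3x² = 6. Subtract (6)·D = 18x² + 6x + 42. Remainder: −2x + 5.

R(x) = −2x + 5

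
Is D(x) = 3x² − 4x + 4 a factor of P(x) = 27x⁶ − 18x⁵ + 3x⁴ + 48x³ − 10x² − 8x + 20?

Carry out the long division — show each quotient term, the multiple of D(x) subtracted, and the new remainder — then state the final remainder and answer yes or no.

Step 1: lead(27x⁶ − 18x⁵ + 3x⁴ + 48x³ − 10x² − 8x + 20) ÷ lead(D) = 27x⁶ ÷ 3x² = 9x⁴. Subtract (9x⁴)·D = 27x⁶ − 36x⁵ + 36x⁴. Remainder: 18x⁵ − 33x⁴ + 48x³ − 10x² − 8x + 20.
Step 2: lead(18x⁵ − 33x⁴ + 48x³ − 10x² − 8x + 20) ÷ lead(D) = 18x⁵ ÷ 3x² = 6x³. Subtract (6x³)·D = 18x⁵ − 24x⁴ + 24x³. Remainder: −9x⁴ + 24x³ − 10x² − 8x + 20.
Step 3: lead(−9x⁴ + 24x³ − 10x² − 8x + 20) ÷ lead(D) = −9x⁴ ÷ 3x² = −3x². Subtract (−3x²)·D = −9x⁴ + 12x³ − 12x². Remainder: 12x³ + 2x² − 8x + 20.
Step 4: lead(12x³ + 2x² − 8x + 20) ÷ lead(D) = 12x³ ÷ 3x² = 4x. Subtract (4x)·D = 12x³ − 16x² + 16x. Remainder: 18x² − 24x + 20.
Step 5: lead(18x² − 24x + 20) ÷ lead(D) = 18x² ÷ 3x² = 6. Subtract (6)·D = 18x² − 24x + 24. Remainder: −4.

R(x) = −4, so D(x) is not a factor of P(x). no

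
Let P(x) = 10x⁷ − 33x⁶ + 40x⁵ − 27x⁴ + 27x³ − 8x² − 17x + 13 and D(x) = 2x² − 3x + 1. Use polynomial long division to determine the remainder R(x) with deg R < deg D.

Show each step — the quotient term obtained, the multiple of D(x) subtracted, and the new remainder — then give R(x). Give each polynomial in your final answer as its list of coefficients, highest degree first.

Step 1: lead(10x⁷ − 33x⁶ + 40x⁵ − 27x⁴ + 27x³ − 8x² − 17x + 13) ÷ lead(D) = 10x⁷ ÷ 2x² = 5x⁵. Subtract (5x⁵)·D = 10x⁷ − 15x⁶ + 5x⁵. Remainder: −18x⁶ + 35x⁵ − 27x⁴ + 27x³ − 8x² − 17x + 13.
Step 2: lead(−18x⁶ + 35x⁵ − 27x⁴ + 27x³ − 8x² − 17x + 13) ÷ lead(D) = −18x⁶ ÷ 2x² = −9x⁴. Subtract (−9x⁴)·D = −18x⁶ + 27x⁵ − 9x⁴. Remainder: 8x⁵ − 18x⁴ + 27x³ − 8x² − 17x + 13.
Step 3: lead(8x⁵ − 18x⁴ + 27x³ − 8x² − 17x + 13) ÷ lead(D) = 8x⁵ ÷ 2x² = 4x³. Subtract (4x³)·D = 8x⁵ − 12x⁴ + 4x³. Remainder: −6x⁴ + 23x³ − 8x² − 17x + 13.
Step 4: lead(−6x⁴ + 23x³ − 8x² − 17x + 13) ÷ lead(D) = −6x⁴ ÷ 2x² = −3x². Subtract (−3x²)·D = −6x⁴ + 9x³ − 3x². Remainder: 14x³ − 5x² − 17x + 13.
Step 5: lead(14x³ − 5x² − 17x + 13) ÷ lead(D) = 14x³ ÷ 2x² = 7x. Subtract (7x)·D = 14x³ − 21x² + 7x. Remainder: 16x² − 24x + 13.
Step 6: lead(16x² − 24x + 13) ÷ lead(D) = 16x² ÷ 2x² = 8. Subtract (8)·D = 16x² − 24x + 8. Remainder: 5.

R = [5]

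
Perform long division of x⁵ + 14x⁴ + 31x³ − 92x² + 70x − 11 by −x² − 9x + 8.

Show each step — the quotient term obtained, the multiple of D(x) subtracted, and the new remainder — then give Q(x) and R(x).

Q(x) = −x³ − 5x² + 6x − 2; R(x) = 4x + 5

Step 1: lead(x⁵ + 14x⁴ + 31x³ − 92x² + 70x − 11) ÷ lead(D) = x⁵ ÷ −x² = −x³. Subtract (−x³)·D = x⁵ + 9x⁴ − 8x³. Remainder: 5x⁴ + 39x³ − 92x² + 70x − 11.
Step 2: lead(5x⁴ + 39x³ − 92x² + 70x − 11) ÷ lead(D) = 5x⁴ ÷ −x² = −5x². Subtract (−5x²)·D = 5x⁴ + 45x³ − 40x². Remainder: −6x³ − 52x² + 70x − 11.
Step 3: lead(−6x³ − 52x² + 70x − 11) ÷ lead(D) = −6x³ ÷ −x² = 6x. Subtract (6x)·D = −6x³ − 54x² + 48x. Remainder: 2x² + 22x − 11.
Step 4: lead(2x² + 22x − 11) ÷ lead(D) = 2x² ÷ −x² = −2. Subtract (−2)·D = 2x² + 18x − 16. Remainder: 4x + 5.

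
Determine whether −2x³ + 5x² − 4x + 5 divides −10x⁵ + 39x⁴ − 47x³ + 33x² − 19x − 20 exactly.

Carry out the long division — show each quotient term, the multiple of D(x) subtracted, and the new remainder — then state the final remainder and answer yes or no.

R(x) = 0, so D(x) is a factor of P(x). yes

Step 1: lead(−10x⁵ + 39x⁴ − 47x³ + 33x² − 19x − 20) ÷ lead(D) = −10x⁵ ÷ −2x³ = 5x². Subtract (5x²)·D = −10x⁵ + 25x⁴ − 20x³ + 25x². Remainder: 14x⁴ − 27x³ + 8x² − 19x − 20.
Step 2: lead(14x⁴ − 27x³ + 8x² − 19x − 20) ÷ lead(D) = 14x⁴ ÷ −2x³ = −7x. Subtract (−7x)·D = 14x⁴ − 35x³ + 28x² − 35x. Remainder: 8x³ − 20x² + 16x − 20.
Step 3: lead(8x³ − 20x² + 16x − 20) ÷ lead(D) = 8x³ ÷ −2x³ = −4. Subtract (−4)·D = 8x³ − 20x² + 16x − 20. Remainder: 0.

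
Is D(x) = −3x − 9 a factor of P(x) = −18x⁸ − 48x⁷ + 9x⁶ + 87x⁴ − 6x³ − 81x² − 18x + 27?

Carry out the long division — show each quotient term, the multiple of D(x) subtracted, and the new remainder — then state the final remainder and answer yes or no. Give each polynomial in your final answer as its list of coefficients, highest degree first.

Step 1: lead(−18x⁸ − 48x⁷ + 9x⁶ + 87x⁴ − 6x³ − 81x² − 18x + 27) ÷ lead(D) = −18x⁸ ÷ −3x = 6x⁷. Subtract (6x⁷)·D = −18x⁸ − 54x⁷. Remainder: 6x⁷ + 9x⁶ + 87x⁴ − 6x³ − 81x² − 18x + 27.
Step 2: lead(6x⁷ + 9x⁶ + 87x⁴ − 6x³ − 81x² − 18x + 27) ÷ lead(D) = 6x⁷ ÷ −3x = −2x⁶. Subtract (−2x⁶)·D = 6x⁷ + 18x⁶. Remainder: −9x⁶ + 87x⁴ − 6x³ − 81x² − 18x + 27.
Step 3: lead(−9x⁶ + 87x⁴ − 6x³ − 81x² − 18x + 27) ÷ lead(D) = −9x⁶ ÷ −3x = 3x⁵. Subtract (3x⁵)·D = −9x⁶ − 27x⁵. Remainder: 27x⁵ + 87x⁴ − 6x³ − 81x² − 18x + 27.
Step 4: lead(27x⁵ + 87x⁴ − 6x³ − 81x² − 18x + 27) ÷ lead(D) = 27x⁵ ÷ −3x = −9x⁴. Subtract (−9x⁴)·D = 27x⁵ + 81x⁴. Remainder: 6x⁴ − 6x³ − 81x² − 18x + 27.
Step 5: lead(6x⁴ − 6x³ − 81x² − 18x + 27) ÷ lead(D) = 6x⁴ ÷ −3x = −2x³. Subtract (−2x³)·D = 6x⁴ + 18x³. Remainder: −24x³ − 81x² − 18x + 27.
Step 6: lead(−24x³ − 81x² − 18x + 27) ÷ lead(D) = −24x³ ÷ −3x = 8x². Subtract (8x²)·D = −24x³ − 72x². Remainder: −9x² − 18x + 27.
Step 7: lead(−9x² − 18x + 27) ÷ lead(D) = −9x² ÷ −3x = 3x. Subtract (3x)·D = −9x² − 27x. Remainder: 9x + 27.
Step 8: lead(9x + 27) ÷ lead(D) = 9x ÷ −3x = −3. Subtract (−3)·D = 9x + 27. Remainder: 0.

R = [0], so D(x) is a factor of P(x). yes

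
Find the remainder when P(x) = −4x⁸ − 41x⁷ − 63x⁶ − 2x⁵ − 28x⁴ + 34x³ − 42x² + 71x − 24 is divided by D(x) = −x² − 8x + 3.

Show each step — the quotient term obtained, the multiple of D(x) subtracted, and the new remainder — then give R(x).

Step 1: lead(−4x⁸ − 41x⁷ − 63x⁶ − 2x⁵ − 28x⁴ + 34x³ − 42x² + 71x − 24) ÷ lead(D) = −4x⁸ ÷ −x² = 4x⁶. Subtract (4x⁶)·D = −4x⁸ − 32x⁷ + 12x⁶. Remainder: −9x⁷ − 75x⁶ − 2x⁵ − 28x⁴ + 34x³ − 42x² + 71x − 24.
Step 2: lead(−9x⁷ − 75x⁶ − 2x⁵ − 28x⁴ + 34x³ − 42x² + 71x − 24) ÷ lead(D) = −9x⁷ ÷ −x² = 9x⁵. Subtract (9x⁵)·D = −9x⁷ − 72x⁶ + 27x⁵. Remainder: −3x⁶ − 29x⁵ − 28x⁴ + 34x³ − 42x² + 71x − 24.
Step 3: lead(−3x⁶ − 29x⁵ − 28x⁴ + 34x³ − 42x² + 71x − 24) ÷ lead(D) = −3x⁶ ÷ −x² = 3x⁴. Subtract (3x⁴)·D = −3x⁶ − 24x⁵ + 9x⁴. Remainder: −5x⁵ − 37x⁴ + 34x³ − 42x² + 71x − 24.
Step 4: lead(−5x⁵ − 37x⁴ + 34x³ − 42x² + 71x − 24) ÷ lead(D) = −5x⁵ ÷ −x² = 5x³. Subtract (5x³)·D = −5x⁵ − 40x⁴ + 15x³. Remainder: 3x⁴ + 19x³ − 42x² + 71x − 24.
Step 5: lead(3x⁴ + 19x³ − 42x² + 71x − 24) ÷ lead(D) = 3x⁴ ÷ −x² = −3x². Subtract (−3x²)·D = 3x⁴ + 24x³ − 9x². Remainder: −5x³ − 33x² + 71x − 24.
Step 6: lead(−5x³ − 33x² + 71x − 24) ÷ lead(D) = −5x³ ÷ −x² = 5x. Subtract (5x)·D = −5x³ − 40x² + 15x. Remainder: 7x² + 56x − 24.
Step 7: lead(7x² + 56x − 24) ÷ lead(D) = 7x² ÷ −x² = −7. Subtract (−7)·D = 7x² + 56x − 21. Remainder: −3.

R(x) = −3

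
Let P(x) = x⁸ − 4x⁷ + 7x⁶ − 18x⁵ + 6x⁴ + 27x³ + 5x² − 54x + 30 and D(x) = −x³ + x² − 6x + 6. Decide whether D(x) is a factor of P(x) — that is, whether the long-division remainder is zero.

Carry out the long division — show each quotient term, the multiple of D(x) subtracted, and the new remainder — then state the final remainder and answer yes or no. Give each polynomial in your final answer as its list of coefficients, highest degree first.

R = [0], so D(x) is a factor of P(x). yes

Step 1: lead(x⁸ − 4x⁷ + 7x⁶ − 18x⁵ + 6x⁴ + 27x³ + 5x² − 54x + 30) ÷ lead(D) = x⁸ ÷ −x³ = −x⁵. Subtract (−x⁵)·D = x⁸ − x⁷ + 6x⁶ − 6x⁵. Remainder: −3x⁷ + x⁶ − 12x⁵ + 6x⁴ + 27x³ + 5x² − 54x + 30.
Step 2: lead(−3x⁷ + x⁶ − 12x⁵ + 6x⁴ + 27x³ + 5x² − 54x + 30) ÷ lead(D) = −3x⁷ ÷ −x³ = 3x⁴. Subtract (3x⁴)·D = −3x⁷ + 3x⁶ − 18x⁵ + 18x⁴. Remainder: −2x⁶ + 6x⁵ − 12x⁴ + 27x³ + 5x² − 54x + 30.
Step 3: lead(−2x⁶ + 6x⁵ − 12x⁴ + 27x³ + 5x² − 54x + 30) ÷ lead(D) = −2x⁶ ÷ −x³ = 2x³. Subtract (2x³)·D = −2x⁶ + 2x⁵ − 12x⁴ + 12x³. Remainder: 4x⁵ + 15x³ + 5x² − 54x + 30.
Step 4: lead(4x⁵ + 15x³ + 5x² − 54x + 30) ÷ lead(D) = 4x⁵ ÷ −x³ = −4x². Subtract (−4x²)·D = 4x⁵ − 4x⁴ + 24x³ − 24x². Remainder: 4x⁴ − 9x³ + 29x² − 54x + 30.
Step 5: lead(4x⁴ − 9x³ + 29x² − 54x + 30) ÷ lead(D) = 4x⁴ ÷ −x³ = −4x. Subtract (−4x)·D = 4x⁴ − 4x³ + 24x² − 24x. Remainder: −5x³ + 5x² − 30x + 30.
Step 6: lead(−5x³ + 5x² − 30x + 30) ÷ lead(D) = −5x³ ÷ −x³ = 5. Subtract (5)·D = −5x³ + 5x² − 30x + 30. Remainder: 0.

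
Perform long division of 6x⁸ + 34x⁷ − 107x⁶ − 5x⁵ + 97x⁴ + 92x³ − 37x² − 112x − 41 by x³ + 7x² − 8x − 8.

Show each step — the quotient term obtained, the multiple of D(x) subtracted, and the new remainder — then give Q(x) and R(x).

Step 1: lead(6x⁸ + 34x⁷ − 107x⁶ − 5x⁵ + 97x⁴ + 92x³ − 37x² − 112x − 41) ÷ lead(D) = 6x⁸ ÷ x³ = 6x⁵. Subtract (6x⁵)·D = 6x⁸ + 42x⁷ − 48x⁶ − 48x⁵. Remainder: −8x⁷ − 59x⁶ + 43x⁵ + 97x⁴ + 92x³ − 37x² − 112x − 41.
Step 2: lead(−8x⁷ − 59x⁶ + 43x⁵ + 97x⁴ + 92x³ − 37x² − 112x − 41) ÷ lead(D) = −8x⁷ ÷ x³ = −8x⁴. Subtract (−8x⁴)·D = −8x⁷ − 56x⁶ + 64x⁵ + 64x⁴. Remainder: −3x⁶ − 21x⁵ + 33x⁴ + 92x³ − 37x² − 112x − 41.
Step 3: lead(−3x⁶ − 21x⁵ + 33x⁴ + 92x³ − 37x² − 112x − 41) ÷ lead(D) = −3x⁶ ÷ x³ = −3x³. Subtract (−3x³)·D = −3x⁶ − 21x⁵ + 24x⁴ + 24x³. Remainder: 9x⁴ + 68x³ − 37x² − 112x − 41.
Step 4: lead(9x⁴ + 68x³ − 37x² − 112x − 41) ÷ lead(D) = 9x⁴ ÷ x³ = 9x. Subtract (9x)·D = 9x⁴ + 63x³ − 72x² − 72x. Remainder: 5x³ + 35x² − 40x − 41.
Step 5: lead(5x³ + 35x² − 40x − 41) ÷ lead(D) = 5x³ ÷ x³ = 5. Subtract (5)·D = 5x³ + 35x² − 40x − 40. Remainder: −1.

Q(x) = 6x⁵ − 8x⁴ − 3x³ + 9x + 5; R(x) = −1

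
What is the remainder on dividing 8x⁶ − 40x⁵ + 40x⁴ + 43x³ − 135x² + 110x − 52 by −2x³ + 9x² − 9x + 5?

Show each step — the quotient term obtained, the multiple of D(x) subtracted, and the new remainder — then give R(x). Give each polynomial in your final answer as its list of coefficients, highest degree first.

R = [-1, -6, -7]

Step 1: lead(8x⁶ − 40x⁵ + 40x⁴ + 43x³ − 135x² + 110x − 52) ÷ lead(D) = 8x⁶ ÷ −2x³ = −4x³. Subtract (−4x³)·D = 8x⁶ − 36x⁵ + 36x⁴ − 20x³. Remainder: −4x⁵ + 4x⁴ + 63x³ − 135x² + 110x − 52.
Step 2: lead(−4x⁵ + 4x⁴ + 63x³ − 135x² + 110x − 52) ÷ lead(D) = −4x⁵ ÷ −2x³ = 2x². Subtract (2x²)·D = −4x⁵ + 18x⁴ − 18x³ + 10x². Remainder: −14x⁴ + 81x³ − 145x² + 110x − 52.
Step 3: lead(−14x⁴ + 81x³ − 145x² + 110x − 52) ÷ lead(D) = −14x⁴ ÷ −2x³ = 7x. Subtract (7x)·D = −14x⁴ + 63x³ − 63x² + 35x. Remainder: 18x³ − 82x² + 75x − 52.
Step 4: lead(18x³ − 82x² + 75x − 52) ÷ lead(D) = 18x³ ÷ −2x³ = −9. Subtract (−9)·D = 18x³ − 81x² + 81x − 45. Remainder: −x² − 6x − 7.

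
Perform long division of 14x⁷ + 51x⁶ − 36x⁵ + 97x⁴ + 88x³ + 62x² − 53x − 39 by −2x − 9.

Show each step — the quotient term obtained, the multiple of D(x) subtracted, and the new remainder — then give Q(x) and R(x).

Step 1: lead(14x⁷ + 51x⁶ − 36x⁵ + 97x⁴ + 88x³ + 62x² − 53x − 39) ÷ lead(D) = 14x⁷ ÷ −2x = −7x⁶. Subtract (−7x⁶)·D = 14x⁷ + 63x⁶. Remainder: −12x⁶ − 36x⁵ + 97x⁴ + 88x³ + 62x² − 53x − 39.
Step 2: lead(−12x⁶ − 36x⁵ + 97x⁴ + 88x³ + 62x² − 53x − 39) ÷ lead(D) = −12x⁶ ÷ −2x = 6x⁵. Subtract (6x⁵)·D = −12x⁶ − 54x⁵. Remainder: 18x⁵ + 97x⁴ + 88x³ + 62x² − 53x − 39.
Step 3: lead(18x⁵ + 97x⁴ + 88x³ + 62x² − 53x − 39) ÷ lead(D) = 18x⁵ ÷ −2x = −9x⁴. Subtract (−9x⁴)·D = 18x⁵ + 81x⁴. Remainder: 16x⁴ + 88x³ + 62x² − 53x − 39.
Step 4: lead(16x⁴ + 88x³ + 62x² − 53x − 39) ÷ lead(D) = 16x⁴ ÷ −2x = −8x³. Subtract (−8x³)·D = 16x⁴ + 72x³. Remainder: 16x³ + 62x² − 53x − 39.
Step 5: lead(16x³ + 62x² − 53x − 39) ÷ lead(D) = 16x³ ÷ −2x = −8x². Subtract (−8x²)·D = 16x³ + 72x². Remainder: −10x² − 53x − 39.
Step 6: lead(−10x² − 53x − 39) ÷ lead(D) = −10x² ÷ −2x = 5x. Subtract (5x)·D = −10x² − 45x. Remainder: −8x − 39.
Step 7: lead(−8x − 39) ÷ lead(D) = −8x ÷ −2x = 4. Subtract (4)·D = −8x − 36. Remainder: −3.

Q(x) = −7x⁶ + 6x⁵ − 9x⁴ − 8x³ − 8x² + 5x + 4; R(x) = −3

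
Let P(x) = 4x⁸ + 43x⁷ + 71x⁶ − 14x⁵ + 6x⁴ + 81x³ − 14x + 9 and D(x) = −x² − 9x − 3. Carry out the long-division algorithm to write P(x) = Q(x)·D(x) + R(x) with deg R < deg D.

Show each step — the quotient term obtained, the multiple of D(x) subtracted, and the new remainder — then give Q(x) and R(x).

Q(x) = −4x⁶ − 7x⁵ + 4x⁴ − x³ − 9x² + 3x; R(x) = −5x + 9

Step 1: lead(4x⁸ + 43x⁷ + 71x⁶ − 14x⁵ + 6x⁴ + 81x³ − 14x + 9) ÷ lead(D) = 4x⁸ ÷ −x² = −4x⁶. Subtract (−4x⁶)·D = 4x⁸ + 36x⁷ + 12x⁶. Remainder: 7x⁷ + 59x⁶ − 14x⁵ + 6x⁴ + 81x³ − 14x + 9.
Step 2: lead(7x⁷ + 59x⁶ − 14x⁵ + 6x⁴ + 81x³ − 14x + 9) ÷ lead(D) = 7x⁷ ÷ −x² = −7x⁵. Subtract (−7x⁵)·D = 7x⁷ + 63x⁶ + 21x⁵. Remainder: −4x⁶ − 35x⁵ + 6x⁴ + 81x³ − 14x + 9.
Step 3: lead(−4x⁶ − 35x⁵ + 6x⁴ + 81x³ − 14x + 9) ÷ lead(D) = −4x⁶ ÷ −x² = 4x⁴. Subtract (4x⁴)·D = −4x⁶ − 36x⁵ − 12x⁴. Remainder: x⁵ + 18x⁴ + 81x³ − 14x + 9.
Step 4: lead(x⁵ + 18x⁴ + 81x³ − 14x + 9) ÷ lead(D) = x⁵ ÷ −x² = −x³. Subtract (−x³)·D = x⁵ + 9x⁴ + 3x³. Remainder: 9x⁴ + 78x³ − 14x + 9.
Step 5: lead(9x⁴ + 78x³ − 14x + 9) ÷ lead(D) = 9x⁴ ÷ −x² = −9x². Subtract (−9x²)·D = 9x⁴ + 81x³ + 27x². Remainder: −3x³ − 27x² − 14x + 9.
Step 6: lead(−3x³ − 27x² − 14x + 9) ÷ lead(D) = −3x³ ÷ −x² = 3x. Subtract (3x)·D = −3x³ − 27x² − 9x. Remainder: −5x + 9.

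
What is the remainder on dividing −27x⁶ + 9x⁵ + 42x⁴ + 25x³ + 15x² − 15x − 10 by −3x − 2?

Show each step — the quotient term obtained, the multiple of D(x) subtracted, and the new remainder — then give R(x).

Step 1: lead(−27x⁶ + 9x⁵ + 42x⁴ + 25x³ + 15x² − 15x − 10) ÷ lead(D) = −27x⁶ ÷ −3x = 9x⁵. Subtract (9x⁵)·D = −27x⁶ − 18x⁵. Remainder: 27x⁵ + 42x⁴ + 25x³ + 15x² − 15x − 10.
Step 2: lead(27x⁵ + 42x⁴ + 25x³ + 15x² − 15x − 10) ÷ lead(D) = 27x⁵ ÷ −3x = −9x⁴. Subtract (−9x⁴)·D = 27x⁵ + 18x⁴. Remainder: 24x⁴ + 25x³ + 15x² − 15x − 10.
Step 3: lead(24x⁴ + 25x³ + 15x² − 15x − 10) ÷ lead(D) = 24x⁴ ÷ −3x = −8x³. Subtract (−8x³)·D = 24x⁴ + 16x³. Remainder: 9x³ + 15x² − 15x − 10.
Step 4: lead(9x³ + 15x² − 15x − 10) ÷ lead(D) = 9x³ ÷ −3x = −3x². Subtract (−3x²)·D = 9x³ + 6x². Remainder: 9x² − 15x − 10.
Step 5: lead(9x² − 15x − 10) ÷ lead(D) = 9x² ÷ −3x = −3x. Subtract (−3x)·D = 9x² + 6x. Remainder: −21x − 10.
Step 6: lead(−21x − 10) ÷ lead(D) = −21x ÷ −3x = 7. Subtract (7)·D = −21x − 14. Remainder: 4.

R(x) = 4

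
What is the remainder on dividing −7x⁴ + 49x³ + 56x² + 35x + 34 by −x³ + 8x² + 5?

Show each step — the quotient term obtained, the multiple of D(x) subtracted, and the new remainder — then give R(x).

Step 1: lead(−7x⁴ + 49x³ + 56x² + 35x + 34) ÷ lead(D) = −7x⁴ ÷ −x³ = 7x. Subtract (7x)·D = −7x⁴ + 56x³ + 35x. Remainder: −7x³ + 56x² + 34.
Step 2: lead(−7x³ + 56x² + 34) ÷ lead(D) = −7x³ ÷ −x³ = 7. Subtract (7)·D = −7x³ + 56x² + 35. Remainder: −1.

R(x) = −1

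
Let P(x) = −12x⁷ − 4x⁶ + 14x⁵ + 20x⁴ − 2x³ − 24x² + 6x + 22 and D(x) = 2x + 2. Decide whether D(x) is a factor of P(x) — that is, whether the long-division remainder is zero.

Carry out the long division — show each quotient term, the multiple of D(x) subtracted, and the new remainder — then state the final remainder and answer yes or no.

Step 1: lead(−12x⁷ − 4x⁶ + 14x⁵ + 20x⁴ − 2x³ − 24x² + 6x + 22) ÷ lead(D) = −12x⁷ ÷ 2x = −6x⁶. Subtract (−6x⁶)·D = −12x⁷ − 12x⁶. Remainder: 8x⁶ + 14x⁵ + 20x⁴ − 2x³ − 24x² + 6x + 22.
Step 2: lead(8x⁶ + 14x⁵ + 20x⁴ − 2x³ − 24x² + 6x + 22) ÷ lead(D) = 8x⁶ ÷ 2x = 4x⁵. Subtract (4x⁵)·D = 8x⁶ + 8x⁵. Remainder: 6x⁵ + 20x⁴ − 2x³ − 24x² + 6x + 22.
Step 3: lead(6x⁵ + 20x⁴ − 2x³ − 24x² + 6x + 22) ÷ lead(D) = 6x⁵ ÷ 2x = 3x⁴. Subtract (3x⁴)·D = 6x⁵ + 6x⁴. Remainder: 14x⁴ − 2x³ − 24x² + 6x + 22.
Step 4: lead(14x⁴ − 2x³ − 24x² + 6x + 22) ÷ lead(D) = 14x⁴ ÷ 2x = 7x³. Subtract (7x³)·D = 14x⁴ + 14x³. Remainder: −16x³ − 24x² + 6x + 22.
Step 5: lead(−16x³ − 24x² + 6x + 22) ÷ lead(D) = −16x³ ÷ 2x = −8x². Subtract (−8x²)·D = −16x³ − 16x². Remainder: −8x² + 6x + 22.
Step 6: lead(−8x² + 6x + 22) ÷ lead(D) = −8x² ÷ 2x = −4x. Subtract (−4x)·D = −8x² − 8x. Remainder: 14x + 22.
Step 7: lead(14x + 22) ÷ lead(D) = 14x ÷ 2x = 7. Subtract (7)·D = 14x + 14. Remainder: 8.

R(x) = 8, so D(x) is not a factor of P(x). no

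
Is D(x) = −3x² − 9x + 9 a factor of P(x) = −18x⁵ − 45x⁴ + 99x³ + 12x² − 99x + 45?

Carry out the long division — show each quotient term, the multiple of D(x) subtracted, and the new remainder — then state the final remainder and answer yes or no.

R(x) = 0, so D(x) is a factor of P(x). yes

Step 1: lead(−18x⁵ − 45x⁴ + 99x³ + 12x² − 99x + 45) ÷ lead(D) = −18x⁵ ÷ −3x² = 6x³. Subtract (6x³)·D = −18x⁵ − 54x⁴ + 54x³. Remainder: 9x⁴ + 45x³ + 12x² − 99x + 45.
Step 2: lead(9x⁴ + 45x³ + 12x² − 99x + 45) ÷ lead(D) = 9x⁴ ÷ −3x² = −3x². Subtract (−3x²)·D = 9x⁴ + 27x³ − 27x². Remainder: 18x³ + 39x² − 99x + 45.
Step 3: lead(18x³ + 39x² − 99x + 45) ÷ lead(D) = 18x³ ÷ −3x² = −6x. Subtract (−6x)·D = 18x³ + 54x² − 54x. Remainder: −15x² − 45x + 45.
Step 4: lead(−15x² − 45x + 45) ÷ lead(D) = −15x² ÷ −3x² = 5. Subtract (5)·D = −15x² − 45x + 45. Remainder: 0.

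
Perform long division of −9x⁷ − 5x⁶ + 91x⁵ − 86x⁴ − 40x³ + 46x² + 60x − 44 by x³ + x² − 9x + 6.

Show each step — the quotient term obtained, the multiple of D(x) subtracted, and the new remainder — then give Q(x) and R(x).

Q(x) = −9x⁴ + 4x³ + 6x² − 2x − 8; R(x) = 4

Step 1: lead(−9x⁷ − 5x⁶ + 91x⁵ − 86x⁴ − 40x³ + 46x² + 60x − 44) ÷ lead(D) = −9x⁷ ÷ x³ = −9x⁴. Subtract (−9x⁴)·D = −9x⁷ − 9x⁶ + 81x⁵ − 54x⁴. Remainder: 4x⁶ + 10x⁵ − 32x⁴ − 40x³ + 46x² + 60x − 44.
Step 2: lead(4x⁶ + 10x⁵ − 32x⁴ − 40x³ + 46x² + 60x − 44) ÷ lead(D) = 4x⁶ ÷ x³ = 4x³. Subtract (4x³)·D = 4x⁶ + 4x⁵ − 36x⁴ + 24x³. Remainder: 6x⁵ + 4x⁴ − 64x³ + 46x² + 60x − 44.
Step 3: lead(6x⁵ + 4x⁴ − 64x³ + 46x² + 60x − 44) ÷ lead(D) = 6x⁵ ÷ x³ = 6x². Subtract (6x²)·D = 6x⁵ + 6x⁴ − 54x³ + 36x². Remainder: −2x⁴ − 10x³ + 10x² + 60x − 44.
Step 4: lead(−2x⁴ − 10x³ + 10x² + 60x − 44) ÷ lead(D) = −2x⁴ ÷ x³ = −2x. Subtract (−2x)·D = −2x⁴ − 2x³ + 18x² − 12x. Remainder: −8x³ − 8x² + 72x − 44.
Step 5: lead(−8x³ − 8x² + 72x − 44) ÷ lead(D) = −8x³ ÷ x³ = −8. Subtract (−8)·D = −8x³ − 8x² + 72x − 48. Remainder: 4.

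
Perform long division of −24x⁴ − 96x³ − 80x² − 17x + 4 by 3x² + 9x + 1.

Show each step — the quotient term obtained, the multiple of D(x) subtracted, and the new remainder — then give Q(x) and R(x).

Step 1: lead(−24x⁴ − 96x³ − 80x² − 17x + 4) ÷ lead(D) = −24x⁴ ÷ 3x² = −8x². Subtract (−8x²)·D = −24x⁴ − 72x³ − 8x². Remainder: −24x³ − 72x² − 17x + 4.
Step 2: lead(−24x³ − 72x² − 17x + 4) ÷ lead(D) = −24x³ ÷ 3x² = −8x. Subtract (−8x)·D = −24x³ − 72x² − 8x. Remainder: −9x + 4.

Q(x) = −8x² − 8x; R(x) = −9x + 4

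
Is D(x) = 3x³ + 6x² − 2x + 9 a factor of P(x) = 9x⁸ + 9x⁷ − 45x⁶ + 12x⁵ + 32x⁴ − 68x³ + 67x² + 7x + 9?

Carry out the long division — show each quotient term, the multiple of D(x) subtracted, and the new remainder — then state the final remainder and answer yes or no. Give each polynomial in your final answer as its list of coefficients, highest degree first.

Step 1: lead(9x⁸ + 9x⁷ − 45x⁶ + 12x⁵ + 32x⁴ − 68x³ + 67x² + 7x + 9) ÷ lead(D) = 9x⁸ ÷ 3x³ = 3x⁵. Subtract (3x⁵)·D = 9x⁸ + 18x⁷ − 6x⁶ + 27x⁵. Remainder: −9x⁷ − 39x⁶ − 15x⁵ + 32x⁴ − 68x³ + 67x² + 7x + 9.
Step 2: lead(−9x⁷ − 39x⁶ − 15x⁵ + 32x⁴ − 68x³ + 67x² + 7x + 9) ÷ lead(D) = −9x⁷ ÷ 3x³ = −3x⁴. Subtract (−3x⁴)·D = −9x⁷ − 18x⁶ + 6x⁵ − 27x⁴. Remainder: −21x⁶ − 21x⁵ + 59x⁴ − 68x³ + 67x² + 7x + 9.
Step 3: lead(−21x⁶ − 21x⁵ + 59x⁴ − 68x³ + 67x² + 7x + 9) ÷ lead(D) = −21x⁶ ÷ 3x³ = −7x³. Subtract (−7x³)·D = −21x⁶ − 42x⁵ + 14x⁴ − 63x³. Remainder: 21x⁵ + 45x⁴ − 5x³ + 67x² + 7x + 9.
Step 4: lead(21x⁵ + 45x⁴ − 5x³ + 67x² + 7x + 9) ÷ lead(D) = 21x⁵ ÷ 3x³ = 7x². Subtract (7x²)·D = 21x⁵ + 42x⁴ − 14x³ + 63x². Remainder: 3x⁴ + 9x³ + 4x² + 7x + 9.
Step 5: lead(3x⁴ + 9x³ + 4x² + 7x + 9) ÷ lead(D) = 3x⁴ ÷ 3x³ = x. Subtract (x)·D = 3x⁴ + 6x³ − 2x² + 9x. Remainder: 3x³ + 6x² − 2x + 9.
Step 6: lead(3x³ + 6x² − 2x + 9) ÷ lead(D) = 3x³ ÷ 3x³ = 1. Subtract (1)·D = 3x³ + 6x² − 2x + 9. Remainder: 0.

R = [0], so D(x) is a factor of P(x). yes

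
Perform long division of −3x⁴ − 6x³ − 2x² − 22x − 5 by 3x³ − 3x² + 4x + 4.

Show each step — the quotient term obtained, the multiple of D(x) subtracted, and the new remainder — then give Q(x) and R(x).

Step 1: lead(−3x⁴ − 6x³ − 2x² − 22x − 5) ÷ lead(D) = −3x⁴ ÷ 3x³ = −x. Subtract (−x)·D = −3x⁴ + 3x³ − 4x² − 4x. Remainder: −9x³ + 2x² − 18x − 5.
Step 2: lead(−9x³ + 2x² − 18x − 5) ÷ lead(D) = −9x³ ÷ 3x³ = −3. Subtract (−3)·D = −9x³ + 9x² − 12x − 12. Remainder: −7x² − 6x + 7.

Q(x) = −x − 3; R(x) = −7x² − 6x + 7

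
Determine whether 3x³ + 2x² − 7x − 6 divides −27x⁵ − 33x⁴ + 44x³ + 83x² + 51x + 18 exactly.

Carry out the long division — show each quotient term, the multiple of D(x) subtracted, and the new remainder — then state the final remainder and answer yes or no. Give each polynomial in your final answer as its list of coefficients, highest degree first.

Step 1: lead(−27x⁵ − 33x⁴ + 44x³ + 83x² + 51x + 18) ÷ lead(D) = −27x⁵ ÷ 3x³ = −9x². Subtract (−9x²)·D = −27x⁵ − 18x⁴ + 63x³ + 54x². Remainder: −15x⁴ − 19x³ + 29x² + 51x + 18.
Step 2: lead(−15x⁴ − 19x³ + 29x² + 51x + 18) ÷ lead(D) = −15x⁴ ÷ 3x³ = −5x. Subtract (−5x)·D = −15x⁴ − 10x³ + 35x² + 30x. Remainder: −9x³ − 6x² + 21x + 18.
Step 3: lead(−9x³ − 6x² + 21x + 18) ÷ lead(D) = −9x³ ÷ 3x³ = −3. Subtract (−3)·D = −9x³ − 6x² + 21x + 18. Remainder: 0.

R = [0], so D(x) is a factor of P(x). yes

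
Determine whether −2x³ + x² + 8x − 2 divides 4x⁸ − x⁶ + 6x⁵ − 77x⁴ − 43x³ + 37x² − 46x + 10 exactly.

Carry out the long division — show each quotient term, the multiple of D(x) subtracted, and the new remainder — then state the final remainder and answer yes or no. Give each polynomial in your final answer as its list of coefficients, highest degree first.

Step 1: lead(4x⁸ − x⁶ + 6x⁵ − 77x⁴ − 43x³ + 37x² − 46x + 10) ÷ lead(D) = 4x⁸ ÷ −2x³ = −2x⁵. Subtract (−2x⁵)·D = 4x⁸ − 2x⁷ − 16x⁶ + 4x⁵. Remainder: 2x⁷ + 15x⁶ + 2x⁵ − 77x⁴ − 43x³ + 37x² − 46x + 10.
Step 2: lead(2x⁷ + 15x⁶ + 2x⁵ − 77x⁴ − 43x³ + 37x² − 46x + 10) ÷ lead(D) = 2x⁷ ÷ −2x³ = −x⁴. Subtract (−x⁴)·D = 2x⁷ − x⁶ − 8x⁵ + 2x⁴. Remainder: 16x⁶ + 10x⁵ − 79x⁴ − 43x³ + 37x² − 46x + 10.
Step 3: lead(16x⁶ + 10x⁵ − 79x⁴ − 43x³ + 37x² − 46x + 10) ÷ lead(D) = 16x⁶ ÷ −2x³ = −8x³. Subtract (−8x³)·D = 16x⁶ − 8x⁵ − 64x⁴ + 16x³. Remainder: 18x⁵ − 15x⁴ − 59x³ + 37x² − 46x + 10.
Step 4: lead(18x⁵ − 15x⁴ − 59x³ + 37x² − 46x + 10) ÷ lead(D) = 18x⁵ ÷ −2x³ = −9x². Subtract (−9x²)·D = 18x⁵ − 9x⁴ − 72x³ + 18x². Remainder: −6x⁴ + 13x³ + 19x² − 46x + 10.
Step 5: lead(−6x⁴ + 13x³ + 19x² − 46x + 10) ÷ lead(D) = −6x⁴ ÷ −2x³ = 3x. Subtract (3x)·D = −6x⁴ + 3x³ + 24x² − 6x. Remainder: 10x³ − 5x² − 40x + 10.
Step 6: lead(10x³ − 5x² − 40x + 10) ÷ lead(D) = 10x³ ÷ −2x³ = −5. Subtract (−5)·D = 10x³ − 5x² − 40x + 10. Remainder: 0.

R = [0], so D(x) is a factor of P(x). yes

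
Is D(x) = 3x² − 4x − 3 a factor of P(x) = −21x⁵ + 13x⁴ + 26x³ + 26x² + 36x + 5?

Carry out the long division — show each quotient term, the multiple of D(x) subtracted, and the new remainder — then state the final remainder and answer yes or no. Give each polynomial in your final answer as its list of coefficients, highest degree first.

R = [9, -4], so D(x) is not a factor of P(x). no

Step 1: lead(−21x⁵ + 13x⁴ + 26x³ + 26x² + 36x + 5) ÷ lead(D) = −21x⁵ ÷ 3x² = −7x³. Subtract (−7x³)·D = −21x⁵ + 28x⁴ + 21x³. Remainder: −15x⁴ + 5x³ + 26x² + 36x + 5.
Step 2: lead(−15x⁴ + 5x³ + 26x² + 36x + 5) ÷ lead(D) = −15x⁴ ÷ 3x² = −5x². Subtract (−5x²)·D = −15x⁴ + 20x³ + 15x². Remainder: −15x³ + 11x² + 36x + 5.
Step 3: lead(−15x³ + 11x² + 36x + 5) ÷ lead(D) = −15x³ ÷ 3x² = −5x. Subtract (−5x)·D = −15x³ + 20x² + 15x. Remainder: −9x² + 21x + 5.
Step 4: lead(−9x² + 21x + 5) ÷ lead(D) = −9x² ÷ 3x² = −3. Subtract (−3)·D = −9x² + 12x + 9. Remainder: 9x − 4.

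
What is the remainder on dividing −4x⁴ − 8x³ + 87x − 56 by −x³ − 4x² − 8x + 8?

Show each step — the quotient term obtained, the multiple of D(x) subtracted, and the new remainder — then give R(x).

Step 1: lead(−4x⁴ − 8x³ + 87x − 56) ÷ lead(D) = −4x⁴ ÷ −x³ = 4x. Subtract (4x)·D = −4x⁴ − 16x³ − 32x² + 32x. Remainder: 8x³ + 32x² + 55x − 56.
Step 2: lead(8x³ + 32x² + 55x − 56) ÷ lead(D) = 8x³ ÷ −x³ = −8. Subtract (−8)·D = 8x³ + 32x² + 64x − 64. Remainder: −9x + 8.

R(x) = −9x + 8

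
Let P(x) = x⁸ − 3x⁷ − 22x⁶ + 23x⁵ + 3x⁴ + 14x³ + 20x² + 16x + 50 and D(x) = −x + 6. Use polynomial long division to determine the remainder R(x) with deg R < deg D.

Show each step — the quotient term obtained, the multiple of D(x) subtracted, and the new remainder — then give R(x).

Step 1: lead(x⁸ − 3x⁷ − 22x⁶ + 23x⁵ + 3x⁴ + 14x³ + 20x² + 16x + 50) ÷ lead(D) = x⁸ ÷ −x = −x⁷. Subtract (−x⁷)·D = x⁸ − 6x⁷. Remainder: 3x⁷ − 22x⁶ + 23x⁵ + 3x⁴ + 14x³ + 20x² + 16x + 50.
Step 2: lead(3x⁷ − 22x⁶ + 23x⁵ + 3x⁴ + 14x³ + 20x² + 16x + 50) ÷ lead(D) = 3x⁷ ÷ −x = −3x⁶. Subtract (−3x⁶)·D = 3x⁷ − 18x⁶. Remainder: −4x⁶ + 23x⁵ + 3x⁴ + 14x³ + 20x² + 16x + 50.
Step 3: lead(−4x⁶ + 23x⁵ + 3x⁴ + 14x³ + 20x² + 16x + 50) ÷ lead(D) = −4x⁶ ÷ −x = 4x⁵. Subtract (4x⁵)·D = −4x⁶ + 24x⁵. Remainder: −x⁵ + 3x⁴ + 14x³ + 20x² + 16x + 50.
Step 4: lead(−x⁵ + 3x⁴ + 14x³ + 20x² + 16x + 50) ÷ lead(D) = −x⁵ ÷ −x = x⁴. Subtract (x⁴)·D = −x⁵ + 6x⁴. Remainder: −3x⁴ + 14x³ + 20x² + 16x + 50.
Step 5: lead(−3x⁴ + 14x³ + 20x² + 16x + 50) ÷ lead(D) = −3x⁴ ÷ −x = 3x³. Subtract (3x³)·D = −3x⁴ + 18x³. Remainder: −4x³ + 20x² + 16x + 50.
Step 6: lead(−4x³ + 20x² + 16x + 50) ÷ lead(D) = −4x³ ÷ −x = 4x². Subtract (4x²)·D = −4x³ + 24x². Remainder: −4x² + 16x + 50.
Step 7: lead(−4x² + 16x + 50) ÷ lead(D) = −4x² ÷ −x = 4x. Subtract (4x)·D = −4x² + 24x. Remainder: −8x + 50.
Step 8: lead(−8x + 50) ÷ lead(D) = −8x ÷ −x = 8. Subtract (8)·D = −8x + 48. Remainder: 2.

R(x) = 2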